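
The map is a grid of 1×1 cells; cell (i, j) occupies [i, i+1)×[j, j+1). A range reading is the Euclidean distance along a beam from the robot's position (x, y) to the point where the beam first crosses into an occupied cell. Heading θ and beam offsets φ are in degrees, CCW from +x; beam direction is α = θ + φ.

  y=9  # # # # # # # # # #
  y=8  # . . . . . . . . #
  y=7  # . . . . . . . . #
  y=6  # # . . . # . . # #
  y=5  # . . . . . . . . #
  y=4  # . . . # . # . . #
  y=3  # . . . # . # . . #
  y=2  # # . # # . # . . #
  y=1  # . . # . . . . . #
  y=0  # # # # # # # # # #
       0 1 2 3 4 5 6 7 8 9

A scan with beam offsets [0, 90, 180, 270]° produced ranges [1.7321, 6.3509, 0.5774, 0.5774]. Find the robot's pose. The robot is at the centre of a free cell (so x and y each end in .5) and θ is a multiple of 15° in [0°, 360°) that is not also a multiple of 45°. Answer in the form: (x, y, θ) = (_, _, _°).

Candidates: 52 free-cell centres × 16 headings = 832 poses. Raycast each; keep the one whose scan matches to 4 dp.
  (7.5, 5.5, 285°): beam 1 = 4.6587 ≠ 1.7321 ✗
  (5.5, 2.5, 210°): beam 1 = 0.5774 ≠ 1.7321 ✗
  (8.5, 8.5, 300°): beam 1 = 1.0000 ≠ 1.7321 ✗
  (5.5, 8.5, 210°): beam 1 = 4.0415 ≠ 1.7321 ✗
  (8.5, 8.5, 240°): beam 1 = 4.0415 ≠ 1.7321 ✗
  …
  (1.5, 3.5, 330°): r_1=1.7321, r_2=6.3509, r_3=0.5774, r_4=0.5774 — all match ✓
Only this pose fits every beam.

(x, y, θ) = (1.5, 3.5, 330°)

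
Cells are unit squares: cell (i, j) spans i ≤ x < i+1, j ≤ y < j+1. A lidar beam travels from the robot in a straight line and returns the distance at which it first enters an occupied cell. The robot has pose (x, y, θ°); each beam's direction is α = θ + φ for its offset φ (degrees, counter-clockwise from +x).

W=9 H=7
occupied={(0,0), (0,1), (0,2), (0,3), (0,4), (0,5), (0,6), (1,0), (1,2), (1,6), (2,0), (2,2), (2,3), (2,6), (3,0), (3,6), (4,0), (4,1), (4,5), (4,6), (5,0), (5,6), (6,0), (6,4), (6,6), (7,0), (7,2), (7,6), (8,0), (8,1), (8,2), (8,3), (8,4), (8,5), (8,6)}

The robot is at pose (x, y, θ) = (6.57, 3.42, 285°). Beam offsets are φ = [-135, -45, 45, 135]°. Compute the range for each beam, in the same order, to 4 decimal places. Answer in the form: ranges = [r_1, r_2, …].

beam 1: φ=-135°, α=150°
  d=(-0.8660,0.5000)  start (6,3)  tX=0.6582 tY=1.1600  stride 1/|dx|=1.1547 1/|dy|=2.0000
    cross x-line → (5,3), t=0.6582
    cross y-line → (5,4), t=1.1600
    cross x-line → (4,4), t=1.8129
    cross x-line → (3,4), t=2.9676
    cross y-line → (3,5), t=3.1600
    cross x-line → (2,5), t=4.1223
    cross y-line → (2,6), t=5.1600 (wall)
  → r_1 = 5.1600
beam 2: φ=-45°, α=240°
  d=(-0.5000,-0.8660)  start (6,3)  tX=1.1400 tY=0.4850  stride 1/|dx|=2.0000 1/|dy|=1.1547
    cross y-line → (6,2), t=0.4850
    cross x-line → (5,2), t=1.1400
    cross y-line → (5,1), t=1.6397
    cross y-line → (5,0), t=2.7944 (wall)
  → r_2 = 2.7944
beam 3: φ=45°, α=330°
  d=(0.8660,-0.5000)  start (6,3)  tX=0.4965 tY=0.8400  stride 1/|dx|=1.1547 1/|dy|=2.0000
    cross x-line → (7,3), t=0.4965
    cross y-line → (7,2), t=0.8400 (wall)
  → r_3 = 0.8400
beam 4: φ=135°, α=60°
  d=(0.5000,0.8660)  start (6,3)  tX=0.8600 tY=0.6697  stride 1/|dx|=2.0000 1/|dy|=1.1547
    cross y-line → (6,4), t=0.6697 (wall)
  → r_4 = 0.6697

ranges = [5.1600, 2.7944, 0.8400, 0.6697]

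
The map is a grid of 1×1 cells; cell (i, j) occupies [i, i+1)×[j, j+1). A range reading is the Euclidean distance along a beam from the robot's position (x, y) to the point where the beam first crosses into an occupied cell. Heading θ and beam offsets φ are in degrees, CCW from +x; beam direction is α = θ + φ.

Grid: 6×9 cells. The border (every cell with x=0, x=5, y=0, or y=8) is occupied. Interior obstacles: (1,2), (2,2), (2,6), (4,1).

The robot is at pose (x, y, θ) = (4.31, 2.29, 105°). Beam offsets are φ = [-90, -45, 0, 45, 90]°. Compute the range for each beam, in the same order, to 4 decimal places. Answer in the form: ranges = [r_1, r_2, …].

ranges = [0.7143, 1.3800, 5.9114, 3.8221, 3.4268]

beam 1: φ=-90°, α=15°
  direction (0.9659, 0.2588); cell (4,2); t to first gridline: x 0.7143, y 2.7432 (then +1.0353 / +3.8637)
    (5,2) via x @ 0.7143  # hit
  → r_1 = 0.7143
beam 2: φ=-45°, α=60°
  direction (0.5000, 0.8660); cell (4,2); t to first gridline: x 1.3800, y 0.8198 (then +2.0000 / +1.1547)
    (4,3) via y @ 0.8198
    (5,3) via x @ 1.3800  # hit
  → r_2 = 1.3800
beam 3: φ=0°, α=105°
  direction (-0.2588, 0.9659); cell (4,2); t to first gridline: x 1.1977, y 0.7350 (then +3.8637 / +1.0353)
    (4,3) via y @ 0.7350
    (3,3) via x @ 1.1977
    (3,4) via y @ 1.7703
    (3,5) via y @ 2.8056
    (3,6) via y @ 3.8409
    (3,7) via y @ 4.8762
    (2,7) via x @ 5.0615
    (2,8) via y @ 5.9114  # hit
  → r_3 = 5.9114
beam 4: φ=45°, α=150°
  direction (-0.8660, 0.5000); cell (4,2); t to first gridline: x 0.3580, y 1.4200 (then +1.1547 / +2.0000)
    (3,2) via x @ 0.3580
    (3,3) via y @ 1.4200
    (2,3) via x @ 1.5127
    (1,3) via x @ 2.6674
    (1,4) via y @ 3.4200
    (0,4) via x @ 3.8221  # hit
  → r_4 = 3.8221
beam 5: φ=90°, α=195°
  direction (-0.9659, -0.2588); cell (4,2); t to first gridline: x 0.3209, y 1.1205 (then +1.0353 / +3.8637)
    (3,2) via x @ 0.3209
    (3,1) via y @ 1.1205
    (2,1) via x @ 1.3562
    (1,1) via x @ 2.3915
    (0,1) via x @ 3.4268  # hit
  → r_5 = 3.4268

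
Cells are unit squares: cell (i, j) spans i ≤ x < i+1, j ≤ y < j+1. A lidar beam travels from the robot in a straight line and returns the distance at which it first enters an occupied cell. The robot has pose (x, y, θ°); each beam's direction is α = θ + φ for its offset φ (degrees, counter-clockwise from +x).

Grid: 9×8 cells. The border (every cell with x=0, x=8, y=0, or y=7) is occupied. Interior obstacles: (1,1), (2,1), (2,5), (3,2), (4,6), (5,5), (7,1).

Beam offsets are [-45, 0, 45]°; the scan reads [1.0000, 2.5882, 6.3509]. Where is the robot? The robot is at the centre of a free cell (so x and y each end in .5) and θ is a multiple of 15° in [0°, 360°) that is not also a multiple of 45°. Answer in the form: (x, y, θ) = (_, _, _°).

Candidates: 35 free-cell centres × 16 headings = 560 poses. Raycast each; keep the one whose scan matches to 4 dp.
  (1.5, 5.5, 285°): beam 2 = 3.6235 ≠ 2.5882 ✗
  (4.5, 2.5, 120°): beam 1 = 2.5882 ≠ 1.0000 ✗
  (7.5, 5.5, 285°): beam 1 = 5.1962 ≠ 1.0000 ✗
  (5.5, 4.5, 330°): beam 1 = 3.6235 ≠ 1.0000 ✗
  …
  (1.5, 4.5, 285°): r_1=1.0000, r_2=2.5882, r_3=6.3509 — all match ✓
Unique over the lattice → pose = (1.5, 4.5, 285°).

(x, y, θ) = (1.5, 4.5, 285°)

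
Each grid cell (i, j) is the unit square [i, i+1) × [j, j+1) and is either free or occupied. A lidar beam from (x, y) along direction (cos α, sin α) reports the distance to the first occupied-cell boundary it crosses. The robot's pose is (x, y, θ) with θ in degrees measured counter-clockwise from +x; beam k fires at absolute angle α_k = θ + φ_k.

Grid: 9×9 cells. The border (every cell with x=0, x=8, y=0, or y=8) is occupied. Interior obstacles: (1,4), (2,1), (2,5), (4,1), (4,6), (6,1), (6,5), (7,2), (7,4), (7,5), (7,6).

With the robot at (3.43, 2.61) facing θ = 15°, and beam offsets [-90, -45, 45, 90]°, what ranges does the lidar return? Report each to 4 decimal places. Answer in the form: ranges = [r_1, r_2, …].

ranges = [1.6668, 1.2200, 6.2238, 2.4743]

beam 1: φ=-90°, α=285°
  cosα=0.2588 sinα=-0.9659 | (3,2) | tMaxX 2.2023 tMaxY 0.6315 | tΔX 3.8637 tΔY 1.0353
    t=0.6315 [y] (3,1)
    t=1.6668 [y] (3,0) — stop
  → r_1 = 1.6668
beam 2: φ=-45°, α=330°
  cosα=0.8660 sinα=-0.5000 | (3,2) | tMaxX 0.6582 tMaxY 1.2200 | tΔX 1.1547 tΔY 2.0000
    t=0.6582 [x] (4,2)
    t=1.2200 [y] (4,1) — stop
  → r_2 = 1.2200
beam 3: φ=45°, α=60°
  cosα=0.5000 sinα=0.8660 | (3,2) | tMaxX 1.1400 tMaxY 0.4503 | tΔX 2.0000 tΔY 1.1547
    t=0.4503 [y] (3,3)
    t=1.1400 [x] (4,3)
    t=1.6050 [y] (4,4)
    t=2.7597 [y] (4,5)
    t=3.1400 [x] (5,5)
    t=3.9144 [y] (5,6)
    t=5.0691 [y] (5,7)
    t=5.1400 [x] (6,7)
    t=6.2238 [y] (6,8) — stop
  → r_3 = 6.2238
beam 4: φ=90°, α=105°
  cosα=-0.2588 sinα=0.9659 | (3,2) | tMaxX 1.6614 tMaxY 0.4038 | tΔX 3.8637 tΔY 1.0353
    t=0.4038 [y] (3,3)
    t=1.4390 [y] (3,4)
    t=1.6614 [x] (2,4)
    t=2.4743 [y] (2,5) — stop
  → r_4 = 2.4743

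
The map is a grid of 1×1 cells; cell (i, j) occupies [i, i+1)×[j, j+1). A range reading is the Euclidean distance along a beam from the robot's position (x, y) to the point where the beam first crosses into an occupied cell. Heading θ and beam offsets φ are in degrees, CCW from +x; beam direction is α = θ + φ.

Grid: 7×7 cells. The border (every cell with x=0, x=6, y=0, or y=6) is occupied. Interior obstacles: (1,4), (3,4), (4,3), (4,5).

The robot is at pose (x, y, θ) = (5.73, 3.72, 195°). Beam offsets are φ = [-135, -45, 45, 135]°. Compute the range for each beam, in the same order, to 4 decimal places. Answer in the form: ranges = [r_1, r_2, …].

beam 1: φ=-135°, α=60°
  d=(0.5000,0.8660)  start (5,3)  tX=0.5400 tY=0.3233  stride 1/|dx|=2.0000 1/|dy|=1.1547
    cross y-line → (5,4), t=0.3233
    cross x-line → (6,4), t=0.5400 (wall)
  → r_1 = 0.5400
beam 2: φ=-45°, α=150°
  d=(-0.8660,0.5000)  start (5,3)  tX=0.8429 tY=0.5600  stride 1/|dx|=1.1547 1/|dy|=2.0000
    cross y-line → (5,4), t=0.5600
    cross x-line → (4,4), t=0.8429
    cross x-line → (3,4), t=1.9976 (wall)
  → r_2 = 1.9976
beam 3: φ=45°, α=240°
  d=(-0.5000,-0.8660)  start (5,3)  tX=1.4600 tY=0.8314  stride 1/|dx|=2.0000 1/|dy|=1.1547
    cross y-line → (5,2), t=0.8314
    cross x-line → (4,2), t=1.4600
    cross y-line → (4,1), t=1.9861
    cross y-line → (4,0), t=3.1408 (wall)
  → r_3 = 3.1408
beam 4: φ=135°, α=330°
  d=(0.8660,-0.5000)  start (5,3)  tX=0.3118 tY=1.4400  stride 1/|dx|=1.1547 1/|dy|=2.0000
    cross x-line → (6,3), t=0.3118 (wall)
  → r_4 = 0.3118

ranges = [0.5400, 1.9976, 3.1408, 0.3118]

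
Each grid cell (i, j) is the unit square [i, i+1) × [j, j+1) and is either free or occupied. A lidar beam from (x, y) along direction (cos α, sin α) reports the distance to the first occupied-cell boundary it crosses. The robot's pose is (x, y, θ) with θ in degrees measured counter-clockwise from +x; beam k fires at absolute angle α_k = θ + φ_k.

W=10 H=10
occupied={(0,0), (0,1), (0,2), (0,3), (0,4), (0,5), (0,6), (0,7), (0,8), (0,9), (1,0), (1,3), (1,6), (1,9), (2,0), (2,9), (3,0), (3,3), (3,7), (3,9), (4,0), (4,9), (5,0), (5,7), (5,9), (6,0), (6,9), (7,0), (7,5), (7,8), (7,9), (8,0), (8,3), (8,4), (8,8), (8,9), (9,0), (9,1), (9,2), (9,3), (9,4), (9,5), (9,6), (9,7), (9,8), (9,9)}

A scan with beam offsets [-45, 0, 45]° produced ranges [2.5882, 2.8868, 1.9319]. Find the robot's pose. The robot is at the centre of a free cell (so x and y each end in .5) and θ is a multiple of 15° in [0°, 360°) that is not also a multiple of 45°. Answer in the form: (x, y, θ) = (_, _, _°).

Enumerate (i+0.5, j+0.5, θ) over the 54 free cells and 16 admissible headings. For each, cast all 3 beams and compare to the given ranges.
  (2.5, 1.5, 105°): beam 1 = 1.7321 ≠ 2.5882 ✗
  (5.5, 1.5, 210°): beam 1 = 4.6587 ≠ 2.5882 ✗
  (5.5, 4.5, 30°): beam 2 = 1.7321 ≠ 2.8868 ✗
  (2.5, 2.5, 330°): beam 1 = 1.5529 ≠ 2.5882 ✗
  …
  (6.5, 6.5, 30°): r_1=2.5882, r_2=2.8868, r_3=1.9319 — all match ✓
Unique over the lattice → pose = (6.5, 6.5, 30°).

(x, y, θ) = (6.5, 6.5, 30°)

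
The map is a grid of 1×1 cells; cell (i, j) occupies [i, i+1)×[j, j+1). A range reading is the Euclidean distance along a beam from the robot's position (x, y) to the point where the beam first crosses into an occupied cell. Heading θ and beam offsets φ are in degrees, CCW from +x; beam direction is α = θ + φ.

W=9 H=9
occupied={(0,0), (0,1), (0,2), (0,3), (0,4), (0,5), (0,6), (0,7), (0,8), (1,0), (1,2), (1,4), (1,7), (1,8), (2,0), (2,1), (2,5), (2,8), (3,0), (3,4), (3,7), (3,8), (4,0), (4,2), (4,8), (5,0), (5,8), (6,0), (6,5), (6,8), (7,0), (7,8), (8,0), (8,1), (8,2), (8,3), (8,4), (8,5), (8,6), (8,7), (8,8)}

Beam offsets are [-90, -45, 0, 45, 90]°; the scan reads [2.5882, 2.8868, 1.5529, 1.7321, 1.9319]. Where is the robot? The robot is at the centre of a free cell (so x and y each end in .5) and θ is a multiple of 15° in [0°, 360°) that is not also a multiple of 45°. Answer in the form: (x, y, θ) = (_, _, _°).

(x, y, θ) = (5.5, 6.5, 75°)

The pose lattice has 40·16 = 640 candidates. Test each by forward raycasting.
  (1.5, 5.5, 195°): beam 1 = 1.5529 ≠ 2.5882 ✗
  (5.5, 6.5, 60°): beam 1 = 1.0000 ≠ 2.5882 ✗
  (2.5, 6.5, 75°): beam 1 = 3.6235 ≠ 2.5882 ✗
  (2.5, 6.5, 330°): beam 1 = 0.5774 ≠ 2.5882 ✗
  …
  (5.5, 6.5, 75°): r_1=2.5882, r_2=2.8868, r_3=1.5529, r_4=1.7321, r_5=1.9319 — all match ✓
Only this pose fits every beam.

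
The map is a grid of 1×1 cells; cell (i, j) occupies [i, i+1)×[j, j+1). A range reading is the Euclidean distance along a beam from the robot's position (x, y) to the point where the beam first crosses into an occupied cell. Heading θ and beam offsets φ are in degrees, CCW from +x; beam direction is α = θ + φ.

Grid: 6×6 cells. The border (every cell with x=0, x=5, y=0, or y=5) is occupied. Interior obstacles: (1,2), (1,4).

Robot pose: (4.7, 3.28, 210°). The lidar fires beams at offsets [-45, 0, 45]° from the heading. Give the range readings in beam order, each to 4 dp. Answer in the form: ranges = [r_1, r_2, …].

ranges = [2.7952, 4.2724, 2.3604]

beam 1: φ=-45°, α=165°
  direction (-0.9659, 0.2588); cell (4,3); t to first gridline: x 0.7247, y 2.7819 (then +1.0353 / +3.8637)
    (3,3) via x @ 0.7247
    (2,3) via x @ 1.7600
    (2,4) via y @ 2.7819
    (1,4) via x @ 2.7952  # hit
  → r_1 = 2.7952
beam 2: φ=0°, α=210°
  direction (-0.8660, -0.5000); cell (4,3); t to first gridline: x 0.8083, y 0.5600 (then +1.1547 / +2.0000)
    (4,2) via y @ 0.5600
    (3,2) via x @ 0.8083
    (2,2) via x @ 1.9630
    (2,1) via y @ 2.5600
    (1,1) via x @ 3.1177
    (0,1) via x @ 4.2724  # hit
  → r_2 = 4.2724
beam 3: φ=45°, α=255°
  direction (-0.2588, -0.9659); cell (4,3); t to first gridline: x 2.7046, y 0.2899 (then +3.8637 / +1.0353)
    (4,2) via y @ 0.2899
    (4,1) via y @ 1.3252
    (4,0) via y @ 2.3604  # hit
  → r_3 = 2.3604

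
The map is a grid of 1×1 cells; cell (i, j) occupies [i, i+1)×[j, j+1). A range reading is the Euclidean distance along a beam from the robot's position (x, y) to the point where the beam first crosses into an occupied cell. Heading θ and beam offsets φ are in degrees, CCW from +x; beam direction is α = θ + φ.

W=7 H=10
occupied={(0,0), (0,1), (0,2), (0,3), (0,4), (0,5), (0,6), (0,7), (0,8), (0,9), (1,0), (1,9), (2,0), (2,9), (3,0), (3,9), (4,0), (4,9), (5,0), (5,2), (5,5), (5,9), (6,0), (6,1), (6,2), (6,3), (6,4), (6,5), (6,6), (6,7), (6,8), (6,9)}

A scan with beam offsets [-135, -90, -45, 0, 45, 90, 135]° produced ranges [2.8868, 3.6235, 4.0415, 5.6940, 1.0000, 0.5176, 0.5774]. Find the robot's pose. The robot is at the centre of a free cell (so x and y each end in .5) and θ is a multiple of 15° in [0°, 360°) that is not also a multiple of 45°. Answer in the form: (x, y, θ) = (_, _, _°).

The pose lattice has 38·16 = 608 candidates. Test each by forward raycasting.
  (1.5, 8.5, 75°): beam 1 = 7.0000 ≠ 2.8868 ✗
  (4.5, 7.5, 15°): beam 1 = 7.0000 ≠ 2.8868 ✗
  (4.5, 6.5, 105°): beam 1 = 1.0000 ≠ 2.8868 ✗
  (3.5, 8.5, 285°): beam 1 = 1.0000 ≠ 2.8868 ✗
  (5.5, 3.5, 30°): beam 1 = 0.5176 ≠ 2.8868 ✗
  …
  (1.5, 3.5, 75°): r_1=2.8868, r_2=3.6235, r_3=4.0415, r_4=5.6940, r_5=1.0000, r_6=0.5176, r_7=0.5774 — all match ✓
Only this pose fits every beam.

(x, y, θ) = (1.5, 3.5, 75°)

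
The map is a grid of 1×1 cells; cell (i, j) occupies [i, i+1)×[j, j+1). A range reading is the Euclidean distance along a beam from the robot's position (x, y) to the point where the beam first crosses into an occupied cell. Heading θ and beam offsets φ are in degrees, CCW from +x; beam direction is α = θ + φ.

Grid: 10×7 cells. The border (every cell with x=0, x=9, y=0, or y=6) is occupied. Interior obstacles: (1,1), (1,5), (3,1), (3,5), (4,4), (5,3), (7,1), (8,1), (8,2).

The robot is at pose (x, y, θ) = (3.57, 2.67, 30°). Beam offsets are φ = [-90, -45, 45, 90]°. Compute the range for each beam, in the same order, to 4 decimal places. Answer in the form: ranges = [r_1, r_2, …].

beam 1: φ=-90°, α=300°
  d=(0.5000,-0.8660)  start (3,2)  tX=0.8600 tY=0.7736  stride 1/|dx|=2.0000 1/|dy|=1.1547
    cross y-line → (3,1), t=0.7736 (wall)
  → r_1 = 0.7736
beam 2: φ=-45°, α=345°
  d=(0.9659,-0.2588)  start (3,2)  tX=0.4452 tY=2.5887  stride 1/|dx|=1.0353 1/|dy|=3.8637
    cross x-line → (4,2), t=0.4452
    cross x-line → (5,2), t=1.4804
    cross x-line → (6,2), t=2.5157
    cross y-line → (6,1), t=2.5887
    cross x-line → (7,1), t=3.5510 (wall)
  → r_2 = 3.5510
beam 3: φ=45°, α=75°
  d=(0.2588,0.9659)  start (3,2)  tX=1.6614 tY=0.3416  stride 1/|dx|=3.8637 1/|dy|=1.0353
    cross y-line → (3,3), t=0.3416
    cross y-line → (3,4), t=1.3769
    cross x-line → (4,4), t=1.6614 (wall)
  → r_3 = 1.6614
beam 4: φ=90°, α=120°
  d=(-0.5000,0.8660)  start (3,2)  tX=1.1400 tY=0.3811  stride 1/|dx|=2.0000 1/|dy|=1.1547
    cross y-line → (3,3), t=0.3811
    cross x-line → (2,3), t=1.1400
    cross y-line → (2,4), t=1.5358
    cross y-line → (2,5), t=2.6905
    cross x-line → (1,5), t=3.1400 (wall)
  → r_4 = 3.1400

ranges = [0.7736, 3.5510, 1.6614, 3.1400]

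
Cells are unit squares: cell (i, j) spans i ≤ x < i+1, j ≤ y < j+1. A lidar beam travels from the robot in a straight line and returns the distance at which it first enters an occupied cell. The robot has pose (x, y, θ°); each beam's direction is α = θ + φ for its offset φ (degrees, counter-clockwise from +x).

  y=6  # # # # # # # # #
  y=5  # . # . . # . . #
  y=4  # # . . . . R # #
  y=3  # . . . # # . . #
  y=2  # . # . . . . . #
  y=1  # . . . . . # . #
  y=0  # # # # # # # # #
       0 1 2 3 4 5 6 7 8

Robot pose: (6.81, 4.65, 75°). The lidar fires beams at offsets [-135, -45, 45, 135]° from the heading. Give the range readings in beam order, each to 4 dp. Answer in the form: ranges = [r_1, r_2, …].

beam 1: φ=-135°, α=300°
  direction (0.5000, -0.8660); cell (6,4); t to first gridline: x 0.3800, y 0.7506 (then +2.0000 / +1.1547)
    (7,4) via x @ 0.3800  # hit
  → r_1 = 0.3800
beam 2: φ=-45°, α=30°
  direction (0.8660, 0.5000); cell (6,4); t to first gridline: x 0.2194, y 0.7000 (then +1.1547 / +2.0000)
    (7,4) via x @ 0.2194  # hit
  → r_2 = 0.2194
beam 3: φ=45°, α=120°
  direction (-0.5000, 0.8660); cell (6,4); t to first gridline: x 1.6200, y 0.4041 (then +2.0000 / +1.1547)
    (6,5) via y @ 0.4041
    (6,6) via y @ 1.5588  # hit
  → r_3 = 1.5588
beam 4: φ=135°, α=210°
  direction (-0.8660, -0.5000); cell (6,4); t to first gridline: x 0.9353, y 1.3000 (then +1.1547 / +2.0000)
    (5,4) via x @ 0.9353
    (5,3) via y @ 1.3000  # hit
  → r_4 = 1.3000

ranges = [0.3800, 0.2194, 1.5588, 1.3000]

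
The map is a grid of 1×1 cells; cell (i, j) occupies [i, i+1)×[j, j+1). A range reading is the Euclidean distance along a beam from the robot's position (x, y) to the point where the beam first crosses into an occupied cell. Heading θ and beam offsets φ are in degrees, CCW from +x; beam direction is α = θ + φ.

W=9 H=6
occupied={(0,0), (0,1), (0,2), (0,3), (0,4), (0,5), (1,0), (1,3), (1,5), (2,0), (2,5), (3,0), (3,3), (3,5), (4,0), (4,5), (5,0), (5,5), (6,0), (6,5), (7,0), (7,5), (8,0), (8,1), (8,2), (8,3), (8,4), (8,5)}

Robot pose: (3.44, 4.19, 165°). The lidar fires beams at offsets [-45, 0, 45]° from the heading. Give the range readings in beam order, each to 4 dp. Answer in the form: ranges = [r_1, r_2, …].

beam 1: φ=-45°, α=120°
  d=(-0.5000,0.8660)  start (3,4)  tX=0.8800 tY=0.9353  stride 1/|dx|=2.0000 1/|dy|=1.1547
    cross x-line → (2,4), t=0.8800
    cross y-line → (2,5), t=0.9353 (wall)
  → r_1 = 0.9353
beam 2: φ=0°, α=165°
  d=(-0.9659,0.2588)  start (3,4)  tX=0.4555 tY=3.1296  stride 1/|dx|=1.0353 1/|dy|=3.8637
    cross x-line → (2,4), t=0.4555
    cross x-line → (1,4), t=1.4908
    cross x-line → (0,4), t=2.5261 (wall)
  → r_2 = 2.5261
beam 3: φ=45°, α=210°
  d=(-0.8660,-0.5000)  start (3,4)  tX=0.5081 tY=0.3800  stride 1/|dx|=1.1547 1/|dy|=2.0000
    cross y-line → (3,3), t=0.3800 (wall)
  → r_3 = 0.3800

ranges = [0.9353, 2.5261, 0.3800]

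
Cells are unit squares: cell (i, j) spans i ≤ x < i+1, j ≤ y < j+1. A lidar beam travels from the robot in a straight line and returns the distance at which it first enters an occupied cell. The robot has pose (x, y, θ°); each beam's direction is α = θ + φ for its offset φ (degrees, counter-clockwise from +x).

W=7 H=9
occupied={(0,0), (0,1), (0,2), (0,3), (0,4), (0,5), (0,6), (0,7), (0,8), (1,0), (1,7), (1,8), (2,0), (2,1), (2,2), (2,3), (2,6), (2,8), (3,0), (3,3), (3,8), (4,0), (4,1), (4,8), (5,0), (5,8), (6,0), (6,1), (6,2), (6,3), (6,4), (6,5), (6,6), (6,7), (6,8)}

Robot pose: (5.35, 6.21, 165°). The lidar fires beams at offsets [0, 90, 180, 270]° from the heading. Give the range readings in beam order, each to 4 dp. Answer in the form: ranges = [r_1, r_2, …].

ranges = [2.4329, 4.3585, 0.6729, 1.8531]

beam 1: φ=0°, α=165°
  d=(-0.9659,0.2588)  start (5,6)  tX=0.3623 tY=3.0523  stride 1/|dx|=1.0353 1/|dy|=3.8637
    cross x-line → (4,6), t=0.3623
    cross x-line → (3,6), t=1.3976
    cross x-line → (2,6), t=2.4329 (wall)
  → r_1 = 2.4329
beam 2: φ=90°, α=255°
  d=(-0.2588,-0.9659)  start (5,6)  tX=1.3523 tY=0.2174  stride 1/|dx|=3.8637 1/|dy|=1.0353
    cross y-line → (5,5), t=0.2174
    cross y-line → (5,4), t=1.2527
    cross x-line → (4,4), t=1.3523
    cross y-line → (4,3), t=2.2880
    cross y-line → (4,2), t=3.3232
    cross y-line → (4,1), t=4.3585 (wall)
  → r_2 = 4.3585
beam 3: φ=180°, α=345°
  d=(0.9659,-0.2588)  start (5,6)  tX=0.6729 tY=0.8114  stride 1/|dx|=1.0353 1/|dy|=3.8637
    cross x-line → (6,6), t=0.6729 (wall)
  → r_3 = 0.6729
beam 4: φ=270°, α=75°
  d=(0.2588,0.9659)  start (5,6)  tX=2.5114 tY=0.8179  stride 1/|dx|=3.8637 1/|dy|=1.0353
    cross y-line → (5,7), t=0.8179
    cross y-line → (5,8), t=1.8531 (wall)
  → r_4 = 1.8531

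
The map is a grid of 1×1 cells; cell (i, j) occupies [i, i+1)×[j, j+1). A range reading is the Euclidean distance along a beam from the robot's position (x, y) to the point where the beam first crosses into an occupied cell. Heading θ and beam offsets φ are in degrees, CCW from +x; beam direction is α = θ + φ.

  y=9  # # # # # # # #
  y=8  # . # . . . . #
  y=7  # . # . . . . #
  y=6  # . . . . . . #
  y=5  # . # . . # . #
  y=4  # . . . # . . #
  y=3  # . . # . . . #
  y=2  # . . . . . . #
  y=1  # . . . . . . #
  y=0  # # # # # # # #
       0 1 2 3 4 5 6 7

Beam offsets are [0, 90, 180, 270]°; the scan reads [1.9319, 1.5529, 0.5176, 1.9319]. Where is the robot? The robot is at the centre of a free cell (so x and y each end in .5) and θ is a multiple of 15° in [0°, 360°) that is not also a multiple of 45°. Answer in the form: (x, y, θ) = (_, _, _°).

(x, y, θ) = (2.5, 1.5, 75°)

Candidates: 42 free-cell centres × 16 headings = 672 poses. Raycast each; keep the one whose scan matches to 4 dp.
  (2.5, 1.5, 240°): beam 1 = 0.5774 ≠ 1.9319 ✗
  (4.5, 5.5, 150°): beam 1 = 4.0415 ≠ 1.9319 ✗
  (3.5, 4.5, 300°): beam 1 = 0.5774 ≠ 1.9319 ✗
  (5.5, 4.5, 15°): beam 1 = 1.5529 ≠ 1.9319 ✗
  …
  (2.5, 1.5, 75°): r_1=1.9319, r_2=1.5529, r_3=0.5176, r_4=1.9319 — all match ✓
Only this pose fits every beam.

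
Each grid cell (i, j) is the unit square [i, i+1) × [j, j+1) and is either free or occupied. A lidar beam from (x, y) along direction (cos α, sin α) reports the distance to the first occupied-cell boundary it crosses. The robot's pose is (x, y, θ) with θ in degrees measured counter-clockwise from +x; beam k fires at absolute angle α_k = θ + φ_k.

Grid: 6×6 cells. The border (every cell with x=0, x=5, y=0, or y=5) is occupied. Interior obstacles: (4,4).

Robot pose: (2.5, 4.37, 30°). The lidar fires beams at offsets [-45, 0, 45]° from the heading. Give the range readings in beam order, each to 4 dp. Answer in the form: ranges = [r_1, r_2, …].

beam 1: φ=-45°, α=345°
  d=(0.9659,-0.2588)  start (2,4)  tX=0.5176 tY=1.4296  stride 1/|dx|=1.0353 1/|dy|=3.8637
    cross x-line → (3,4), t=0.5176
    cross y-line → (3,3), t=1.4296
    cross x-line → (4,3), t=1.5529
    cross x-line → (5,3), t=2.5882 (wall)
  → r_1 = 2.5882
beam 2: φ=0°, α=30°
  d=(0.8660,0.5000)  start (2,4)  tX=0.5774 tY=1.2600  stride 1/|dx|=1.1547 1/|dy|=2.0000
    cross x-line → (3,4), t=0.5774
    cross y-line → (3,5), t=1.2600 (wall)
  → r_2 = 1.2600
beam 3: φ=45°, α=75°
  d=(0.2588,0.9659)  start (2,4)  tX=1.9319 tY=0.6522  stride 1/|dx|=3.8637 1/|dy|=1.0353
    cross y-line → (2,5), t=0.6522 (wall)
  → r_3 = 0.6522

ranges = [2.5882, 1.2600, 0.6522]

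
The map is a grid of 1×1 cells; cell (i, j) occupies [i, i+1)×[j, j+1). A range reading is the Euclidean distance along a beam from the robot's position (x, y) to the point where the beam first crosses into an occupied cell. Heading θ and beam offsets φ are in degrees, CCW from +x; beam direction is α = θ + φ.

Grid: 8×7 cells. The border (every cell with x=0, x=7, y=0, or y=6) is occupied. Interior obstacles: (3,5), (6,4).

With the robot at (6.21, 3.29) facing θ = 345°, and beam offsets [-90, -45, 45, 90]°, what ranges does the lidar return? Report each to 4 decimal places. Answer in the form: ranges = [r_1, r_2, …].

ranges = [2.3708, 1.5800, 0.9122, 0.7350]

beam 1: φ=-90°, α=255°
  cosα=-0.2588 sinα=-0.9659 | (6,3) | tMaxX 0.8114 tMaxY 0.3002 | tΔX 3.8637 tΔY 1.0353
    t=0.3002 [y] (6,2)
    t=0.8114 [x] (5,2)
    t=1.3355 [y] (5,1)
    t=2.3708 [y] (5,0) — stop
  → r_1 = 2.3708
beam 2: φ=-45°, α=300°
  cosα=0.5000 sinα=-0.8660 | (6,3) | tMaxX 1.5800 tMaxY 0.3349 | tΔX 2.0000 tΔY 1.1547
    t=0.3349 [y] (6,2)
    t=1.4896 [y] (6,1)
    t=1.5800 [x] (7,1) — stop
  → r_2 = 1.5800
beam 3: φ=45°, α=30°
  cosα=0.8660 sinα=0.5000 | (6,3) | tMaxX 0.9122 tMaxY 1.4200 | tΔX 1.1547 tΔY 2.0000
    t=0.9122 [x] (7,3) — stop
  → r_3 = 0.9122
beam 4: φ=90°, α=75°
  cosα=0.2588 sinα=0.9659 | (6,3) | tMaxX 3.0523 tMaxY 0.7350 | tΔX 3.8637 tΔY 1.0353
    t=0.7350 [y] (6,4) — stop
  → r_4 = 0.7350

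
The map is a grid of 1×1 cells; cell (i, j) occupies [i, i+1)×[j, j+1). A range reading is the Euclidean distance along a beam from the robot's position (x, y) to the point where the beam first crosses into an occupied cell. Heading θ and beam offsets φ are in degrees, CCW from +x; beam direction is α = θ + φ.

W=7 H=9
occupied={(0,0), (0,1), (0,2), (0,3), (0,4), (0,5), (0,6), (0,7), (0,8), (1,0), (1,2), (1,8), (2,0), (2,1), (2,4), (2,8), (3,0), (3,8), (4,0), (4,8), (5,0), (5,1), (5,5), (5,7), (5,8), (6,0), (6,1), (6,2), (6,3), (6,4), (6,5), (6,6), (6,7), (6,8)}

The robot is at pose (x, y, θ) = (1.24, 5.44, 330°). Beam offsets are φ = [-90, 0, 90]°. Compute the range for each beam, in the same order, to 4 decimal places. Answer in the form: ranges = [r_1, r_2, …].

ranges = [0.4800, 0.8800, 2.9560]

beam 1: φ=-90°, α=240°
  direction (-0.5000, -0.8660); cell (1,5); t to first gridline: x 0.4800, y 0.5081 (then +2.0000 / +1.1547)
    (0,5) via x @ 0.4800  # hit
  → r_1 = 0.4800
beam 2: φ=0°, α=330°
  direction (0.8660, -0.5000); cell (1,5); t to first gridline: x 0.8776, y 0.8800 (then +1.1547 / +2.0000)
    (2,5) via x @ 0.8776
    (2,4) via y @ 0.8800  # hit
  → r_2 = 0.8800
beam 3: φ=90°, α=60°
  direction (0.5000, 0.8660); cell (1,5); t to first gridline: x 1.5200, y 0.6466 (then +2.0000 / +1.1547)
    (1,6) via y @ 0.6466
    (2,6) via x @ 1.5200
    (2,7) via y @ 1.8013
    (2,8) via y @ 2.9560  # hit
  → r_3 = 2.9560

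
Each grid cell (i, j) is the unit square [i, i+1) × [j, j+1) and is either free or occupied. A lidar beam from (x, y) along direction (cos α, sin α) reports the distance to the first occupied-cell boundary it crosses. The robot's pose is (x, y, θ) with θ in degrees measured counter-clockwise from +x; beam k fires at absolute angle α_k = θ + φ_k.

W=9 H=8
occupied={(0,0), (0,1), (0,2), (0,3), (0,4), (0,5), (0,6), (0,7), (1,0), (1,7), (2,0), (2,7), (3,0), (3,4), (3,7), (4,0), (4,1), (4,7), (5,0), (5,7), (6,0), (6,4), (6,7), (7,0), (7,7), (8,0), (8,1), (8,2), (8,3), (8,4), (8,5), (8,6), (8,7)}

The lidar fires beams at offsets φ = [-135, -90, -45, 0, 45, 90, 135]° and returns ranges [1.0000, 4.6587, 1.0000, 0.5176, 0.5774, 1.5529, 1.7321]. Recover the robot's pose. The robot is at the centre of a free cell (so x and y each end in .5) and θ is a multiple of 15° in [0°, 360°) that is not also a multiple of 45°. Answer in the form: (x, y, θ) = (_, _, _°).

(x, y, θ) = (7.5, 5.5, 345°)

Enumerate (i+0.5, j+0.5, θ) over the 39 free cells and 16 admissible headings. For each, cast all 7 beams and compare to the given ranges.
  (1.5, 1.5, 255°): beam 2 = 0.5176 ≠ 4.6587 ✗
  (2.5, 1.5, 285°): beam 1 = 1.7321 ≠ 1.0000 ✗
  (7.5, 6.5, 255°): beam 1 = 0.5774 ≠ 1.0000 ✗
  (3.5, 6.5, 60°): beam 1 = 1.5529 ≠ 1.0000 ✗
  (5.5, 6.5, 30°): beam 1 = 4.6587 ≠ 1.0000 ✗
  …
  (7.5, 5.5, 345°): r_1=1.0000, r_2=4.6587, r_3=1.0000, r_4=0.5176, r_5=0.5774, r_6=1.5529, r_7=1.7321 — all match ✓
Unique over the lattice → pose = (7.5, 5.5, 345°).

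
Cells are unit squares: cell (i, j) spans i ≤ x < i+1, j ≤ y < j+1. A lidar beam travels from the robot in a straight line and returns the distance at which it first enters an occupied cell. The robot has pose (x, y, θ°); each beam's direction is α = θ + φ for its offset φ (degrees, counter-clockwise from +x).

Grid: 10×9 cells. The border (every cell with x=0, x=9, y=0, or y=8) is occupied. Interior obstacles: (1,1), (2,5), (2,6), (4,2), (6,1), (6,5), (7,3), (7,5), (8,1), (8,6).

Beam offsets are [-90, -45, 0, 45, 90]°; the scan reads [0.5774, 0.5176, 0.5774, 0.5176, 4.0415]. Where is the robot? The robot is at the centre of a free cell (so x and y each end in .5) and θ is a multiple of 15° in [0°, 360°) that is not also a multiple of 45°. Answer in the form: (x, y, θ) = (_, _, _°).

(x, y, θ) = (5.5, 1.5, 330°)

The pose lattice has 46·16 = 736 candidates. Test each by forward raycasting.
  (6.5, 3.5, 30°): beam 1 = 2.8868 ≠ 0.5774 ✗
  (3.5, 2.5, 330°): beam 1 = 1.7321 ≠ 0.5774 ✗
  (8.5, 7.5, 105°): beam 1 = 0.5176 ≠ 0.5774 ✗
  (7.5, 6.5, 330°): beam 5 = 1.7321 ≠ 4.0415 ✗
  …
  (5.5, 1.5, 330°): r_1=0.5774, r_2=0.5176, r_3=0.5774, r_4=0.5176, r_5=4.0415 — all match ✓
No second candidate reproduces the full scan.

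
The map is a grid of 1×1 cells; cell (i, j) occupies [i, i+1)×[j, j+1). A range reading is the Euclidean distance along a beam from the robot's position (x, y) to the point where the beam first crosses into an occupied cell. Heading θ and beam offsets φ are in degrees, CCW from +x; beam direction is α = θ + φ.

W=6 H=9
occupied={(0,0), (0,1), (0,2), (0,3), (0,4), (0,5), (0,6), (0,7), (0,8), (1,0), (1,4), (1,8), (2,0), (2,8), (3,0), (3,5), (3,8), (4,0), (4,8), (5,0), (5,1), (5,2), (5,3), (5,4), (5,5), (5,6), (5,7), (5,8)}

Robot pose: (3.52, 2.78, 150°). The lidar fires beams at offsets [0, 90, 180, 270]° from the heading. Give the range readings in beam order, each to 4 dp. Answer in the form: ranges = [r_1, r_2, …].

ranges = [2.4400, 2.0554, 1.7090, 2.9600]

beam 1: φ=0°, α=150°
  direction (-0.8660, 0.5000); cell (3,2); t to first gridline: x 0.6004, y 0.4400 (then +1.1547 / +2.0000)
    (3,3) via y @ 0.4400
    (2,3) via x @ 0.6004
    (1,3) via x @ 1.7551
    (1,4) via y @ 2.4400  # hit
  → r_1 = 2.4400
beam 2: φ=90°, α=240°
  direction (-0.5000, -0.8660); cell (3,2); t to first gridline: x 1.0400, y 0.9007 (then +2.0000 / +1.1547)
    (3,1) via y @ 0.9007
    (2,1) via x @ 1.0400
    (2,0) via y @ 2.0554  # hit
  → r_2 = 2.0554
beam 3: φ=180°, α=330°
  direction (0.8660, -0.5000); cell (3,2); t to first gridline: x 0.5543, y 1.5600 (then +1.1547 / +2.0000)
    (4,2) via x @ 0.5543
    (4,1) via y @ 1.5600
    (5,1) via x @ 1.7090  # hit
  → r_3 = 1.7090
beam 4: φ=270°, α=60°
  direction (0.5000, 0.8660); cell (3,2); t to first gridline: x 0.9600, y 0.2540 (then +2.0000 / +1.1547)
    (3,3) via y @ 0.2540
    (4,3) via x @ 0.9600
    (4,4) via y @ 1.4087
    (4,5) via y @ 2.5634
    (5,5) via x @ 2.9600  # hit
  → r_4 = 2.9600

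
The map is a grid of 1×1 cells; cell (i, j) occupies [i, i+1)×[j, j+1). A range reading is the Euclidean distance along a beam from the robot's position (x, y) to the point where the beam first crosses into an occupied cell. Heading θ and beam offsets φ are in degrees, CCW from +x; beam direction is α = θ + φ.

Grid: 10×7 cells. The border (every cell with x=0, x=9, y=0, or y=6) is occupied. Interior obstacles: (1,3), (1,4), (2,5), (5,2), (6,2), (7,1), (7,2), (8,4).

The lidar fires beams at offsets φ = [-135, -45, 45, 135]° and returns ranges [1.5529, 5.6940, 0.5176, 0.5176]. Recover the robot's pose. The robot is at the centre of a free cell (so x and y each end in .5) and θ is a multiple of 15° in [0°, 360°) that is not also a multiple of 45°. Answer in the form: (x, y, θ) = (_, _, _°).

Candidates: 32 free-cell centres × 16 headings = 512 poses. Raycast each; keep the one whose scan matches to 4 dp.
  (6.5, 1.5, 15°): beam 1 = 0.5774 ≠ 1.5529 ✗
  (5.5, 4.5, 120°): beam 1 = 3.6235 ≠ 1.5529 ✗
  (2.5, 1.5, 195°): beam 1 = 5.1962 ≠ 1.5529 ✗
  (3.5, 5.5, 75°): beam 1 = 3.0000 ≠ 1.5529 ✗
  …
  (1.5, 2.5, 30°): r_1=1.5529, r_2=5.6940, r_3=0.5176, r_4=0.5176 — all match ✓
No second candidate reproduces the full scan.

(x, y, θ) = (1.5, 2.5, 30°)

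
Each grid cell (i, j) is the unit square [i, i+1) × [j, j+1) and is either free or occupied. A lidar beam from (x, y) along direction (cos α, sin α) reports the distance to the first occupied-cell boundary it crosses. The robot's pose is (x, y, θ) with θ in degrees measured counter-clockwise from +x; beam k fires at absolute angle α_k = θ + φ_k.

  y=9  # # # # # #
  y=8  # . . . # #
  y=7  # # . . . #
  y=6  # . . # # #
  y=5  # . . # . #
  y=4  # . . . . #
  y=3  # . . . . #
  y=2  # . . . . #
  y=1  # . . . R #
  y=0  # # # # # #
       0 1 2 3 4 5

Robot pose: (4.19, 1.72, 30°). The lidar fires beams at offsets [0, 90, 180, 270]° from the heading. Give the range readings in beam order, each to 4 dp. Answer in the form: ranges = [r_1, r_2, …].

beam 1: φ=0°, α=30°
  d=(0.8660,0.5000)  start (4,1)  tX=0.9353 tY=0.5600  stride 1/|dx|=1.1547 1/|dy|=2.0000
    cross y-line → (4,2), t=0.5600
    cross x-line → (5,2), t=0.9353 (wall)
  → r_1 = 0.9353
beam 2: φ=90°, α=120°
  d=(-0.5000,0.8660)  start (4,1)  tX=0.3800 tY=0.3233  stride 1/|dx|=2.0000 1/|dy|=1.1547
    cross y-line → (4,2), t=0.3233
    cross x-line → (3,2), t=0.3800
    cross y-line → (3,3), t=1.4780
    cross x-line → (2,3), t=2.3800
    cross y-line → (2,4), t=2.6327
    cross y-line → (2,5), t=3.7874
    cross x-line → (1,5), t=4.3800
    cross y-line → (1,6), t=4.9421
    cross y-line → (1,7), t=6.0968 (wall)
  → r_2 = 6.0968
beam 3: φ=180°, α=210°
  d=(-0.8660,-0.5000)  start (4,1)  tX=0.2194 tY=1.4400  stride 1/|dx|=1.1547 1/|dy|=2.0000
    cross x-line → (3,1), t=0.2194
    cross x-line → (2,1), t=1.3741
    cross y-line → (2,0), t=1.4400 (wall)
  → r_3 = 1.4400
beam 4: φ=270°, α=300°
  d=(0.5000,-0.8660)  start (4,1)  tX=1.6200 tY=0.8314  stride 1/|dx|=2.0000 1/|dy|=1.1547
    cross y-line → (4,0), t=0.8314 (wall)
  → r_4 = 0.8314

ranges = [0.9353, 6.0968, 1.4400, 0.8314]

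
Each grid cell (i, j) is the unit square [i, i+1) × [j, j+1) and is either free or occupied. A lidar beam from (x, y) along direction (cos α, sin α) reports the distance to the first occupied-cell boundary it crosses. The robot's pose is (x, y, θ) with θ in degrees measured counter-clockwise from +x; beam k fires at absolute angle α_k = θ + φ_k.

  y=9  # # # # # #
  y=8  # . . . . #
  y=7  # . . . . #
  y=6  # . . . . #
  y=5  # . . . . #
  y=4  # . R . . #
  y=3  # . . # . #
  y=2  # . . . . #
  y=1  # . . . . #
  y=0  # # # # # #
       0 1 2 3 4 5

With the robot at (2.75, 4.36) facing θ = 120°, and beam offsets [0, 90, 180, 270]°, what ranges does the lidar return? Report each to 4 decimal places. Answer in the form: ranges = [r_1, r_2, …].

ranges = [3.5000, 2.0207, 0.5000, 2.5981]

beam 1: φ=0°, α=120°
  cosα=-0.5000 sinα=0.8660 | (2,4) | tMaxX 1.5000 tMaxY 0.7390 | tΔX 2.0000 tΔY 1.1547
    t=0.7390 [y] (2,5)
    t=1.5000 [x] (1,5)
    t=1.8937 [y] (1,6)
    t=3.0484 [y] (1,7)
    t=3.5000 [x] (0,7) — stop
  → r_1 = 3.5000
beam 2: φ=90°, α=210°
  cosα=-0.8660 sinα=-0.5000 | (2,4) | tMaxX 0.8660 tMaxY 0.7200 | tΔX 1.1547 tΔY 2.0000
    t=0.7200 [y] (2,3)
    t=0.8660 [x] (1,3)
    t=2.0207 [x] (0,3) — stop
  → r_2 = 2.0207
beam 3: φ=180°, α=300°
  cosα=0.5000 sinα=-0.8660 | (2,4) | tMaxX 0.5000 tMaxY 0.4157 | tΔX 2.0000 tΔY 1.1547
    t=0.4157 [y] (2,3)
    t=0.5000 [x] (3,3) — stop
  → r_3 = 0.5000
beam 4: φ=270°, α=30°
  cosα=0.8660 sinα=0.5000 | (2,4) | tMaxX 0.2887 tMaxY 1.2800 | tΔX 1.1547 tΔY 2.0000
    t=0.2887 [x] (3,4)
    t=1.2800 [y] (3,5)
    t=1.4434 [x] (4,5)
    t=2.5981 [x] (5,5) — stop
  → r_4 = 2.5981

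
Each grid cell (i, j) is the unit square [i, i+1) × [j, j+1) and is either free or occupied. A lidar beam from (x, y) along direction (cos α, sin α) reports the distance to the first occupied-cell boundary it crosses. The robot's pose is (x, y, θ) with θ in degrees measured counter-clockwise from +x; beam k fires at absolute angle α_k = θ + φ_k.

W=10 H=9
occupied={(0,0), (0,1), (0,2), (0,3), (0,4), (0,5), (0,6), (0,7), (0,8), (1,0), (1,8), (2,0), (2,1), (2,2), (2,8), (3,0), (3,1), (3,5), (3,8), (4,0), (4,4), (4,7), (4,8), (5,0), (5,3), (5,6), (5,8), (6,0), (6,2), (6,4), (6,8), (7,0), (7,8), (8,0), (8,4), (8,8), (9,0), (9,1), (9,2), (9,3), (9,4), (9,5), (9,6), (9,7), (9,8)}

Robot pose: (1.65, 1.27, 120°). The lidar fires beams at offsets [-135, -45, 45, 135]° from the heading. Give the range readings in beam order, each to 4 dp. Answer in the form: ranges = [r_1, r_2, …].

beam 1: φ=-135°, α=345°
  dir = (cos 345°, sin 345°) = (0.9659, -0.2588); from cell (1,1)
  next x-line at t=0.3623, next y-line at t=1.0432; Δt_x=1.0353, Δt_y=3.8637
    x: enter (2,1) at t=0.3623 ← occupied
  → r_1 = 0.3623
beam 2: φ=-45°, α=75°
  dir = (cos 75°, sin 75°) = (0.2588, 0.9659); from cell (1,1)
  next x-line at t=1.3523, next y-line at t=0.7558; Δt_x=3.8637, Δt_y=1.0353
    y: enter (1,2) at t=0.7558
    x: enter (2,2) at t=1.3523 ← occupied
  → r_2 = 1.3523
beam 3: φ=45°, α=165°
  dir = (cos 165°, sin 165°) = (-0.9659, 0.2588); from cell (1,1)
  next x-line at t=0.6729, next y-line at t=2.8205; Δt_x=1.0353, Δt_y=3.8637
    x: enter (0,1) at t=0.6729 ← occupied
  → r_3 = 0.6729
beam 4: φ=135°, α=255°
  dir = (cos 255°, sin 255°) = (-0.2588, -0.9659); from cell (1,1)
  next x-line at t=2.5114, next y-line at t=0.2795; Δt_x=3.8637, Δt_y=1.0353
    y: enter (1,0) at t=0.2795 ← occupied
  → r_4 = 0.2795

ranges = [0.3623, 1.3523, 0.6729, 0.2795]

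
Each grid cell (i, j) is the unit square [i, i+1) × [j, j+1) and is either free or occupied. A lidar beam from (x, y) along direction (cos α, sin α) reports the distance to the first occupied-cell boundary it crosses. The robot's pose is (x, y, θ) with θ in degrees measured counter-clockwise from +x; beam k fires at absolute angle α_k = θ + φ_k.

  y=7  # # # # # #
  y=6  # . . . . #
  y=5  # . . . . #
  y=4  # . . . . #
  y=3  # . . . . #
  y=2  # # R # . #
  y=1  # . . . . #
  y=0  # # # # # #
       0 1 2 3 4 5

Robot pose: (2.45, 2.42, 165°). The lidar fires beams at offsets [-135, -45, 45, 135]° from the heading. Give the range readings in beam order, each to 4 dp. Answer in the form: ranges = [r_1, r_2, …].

beam 1: φ=-135°, α=30°
  dir = (cos 30°, sin 30°) = (0.8660, 0.5000); from cell (2,2)
  next x-line at t=0.6351, next y-line at t=1.1600; Δt_x=1.1547, Δt_y=2.0000
    x: enter (3,2) at t=0.6351 ← occupied
  → r_1 = 0.6351
beam 2: φ=-45°, α=120°
  dir = (cos 120°, sin 120°) = (-0.5000, 0.8660); from cell (2,2)
  next x-line at t=0.9000, next y-line at t=0.6697; Δt_x=2.0000, Δt_y=1.1547
    y: enter (2,3) at t=0.6697
    x: enter (1,3) at t=0.9000
    y: enter (1,4) at t=1.8244
    x: enter (0,4) at t=2.9000 ← occupied
  → r_2 = 2.9000
beam 3: φ=45°, α=210°
  dir = (cos 210°, sin 210°) = (-0.8660, -0.5000); from cell (2,2)
  next x-line at t=0.5196, next y-line at t=0.8400; Δt_x=1.1547, Δt_y=2.0000
    x: enter (1,2) at t=0.5196 ← occupied
  → r_3 = 0.5196
beam 4: φ=135°, α=300°
  dir = (cos 300°, sin 300°) = (0.5000, -0.8660); from cell (2,2)
  next x-line at t=1.1000, next y-line at t=0.4850; Δt_x=2.0000, Δt_y=1.1547
    y: enter (2,1) at t=0.4850
    x: enter (3,1) at t=1.1000
    y: enter (3,0) at t=1.6397 ← occupied
  → r_4 = 1.6397

ranges = [0.6351, 2.9000, 0.5196, 1.6397]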